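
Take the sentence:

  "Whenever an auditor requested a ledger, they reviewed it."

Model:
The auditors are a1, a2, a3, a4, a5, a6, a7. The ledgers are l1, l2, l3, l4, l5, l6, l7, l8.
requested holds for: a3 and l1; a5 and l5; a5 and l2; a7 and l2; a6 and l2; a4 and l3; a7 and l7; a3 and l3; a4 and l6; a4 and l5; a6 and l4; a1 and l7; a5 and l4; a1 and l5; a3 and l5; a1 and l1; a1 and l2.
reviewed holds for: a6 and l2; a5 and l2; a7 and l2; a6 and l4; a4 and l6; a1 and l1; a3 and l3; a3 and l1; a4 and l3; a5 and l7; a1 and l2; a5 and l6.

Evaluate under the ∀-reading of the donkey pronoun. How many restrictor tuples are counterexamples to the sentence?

7

"it" takes "a ledger" as antecedent — a donkey pronoun bound across the clause boundary.
Strong reading: for every (a,l) with requested(a,l), reviewed(a,l).
Restrictor pairs: (a1,l1) ✓  (a1,l2) ✓  (a1,l5) ✗  (a1,l7) ✗  (a3,l1) ✓  (a3,l3) ✓  (a3,l5) ✗  (a4,l3) ✓  (a4,l5) ✗  (a4,l6) ✓  (a5,l2) ✓  (a5,l4) ✗  (a5,l5) ✗  (a6,l2) ✓  (a6,l4) ✓  (a7,l2) ✓  (a7,l7) ✗
Counterexamples (restrictor pairs failing the scope): 7.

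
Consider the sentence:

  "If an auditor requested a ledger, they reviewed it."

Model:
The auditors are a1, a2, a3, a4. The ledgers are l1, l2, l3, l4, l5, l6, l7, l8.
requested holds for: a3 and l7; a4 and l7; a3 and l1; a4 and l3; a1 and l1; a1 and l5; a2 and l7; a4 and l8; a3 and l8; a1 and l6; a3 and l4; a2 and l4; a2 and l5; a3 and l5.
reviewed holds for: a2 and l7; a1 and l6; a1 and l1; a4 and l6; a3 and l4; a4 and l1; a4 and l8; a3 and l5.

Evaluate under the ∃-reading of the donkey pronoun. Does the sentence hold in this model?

"it" takes "a ledger" as antecedent — a donkey pronoun bound across the clause boundary.
Weak reading: every auditor a with some requested-ledger has at least one requested-ledger l such that reviewed(a,l).
Per auditor: a1:✓  a2:✓  a3:✓  a4:✓
Every auditor in the restrictor has a witness.

True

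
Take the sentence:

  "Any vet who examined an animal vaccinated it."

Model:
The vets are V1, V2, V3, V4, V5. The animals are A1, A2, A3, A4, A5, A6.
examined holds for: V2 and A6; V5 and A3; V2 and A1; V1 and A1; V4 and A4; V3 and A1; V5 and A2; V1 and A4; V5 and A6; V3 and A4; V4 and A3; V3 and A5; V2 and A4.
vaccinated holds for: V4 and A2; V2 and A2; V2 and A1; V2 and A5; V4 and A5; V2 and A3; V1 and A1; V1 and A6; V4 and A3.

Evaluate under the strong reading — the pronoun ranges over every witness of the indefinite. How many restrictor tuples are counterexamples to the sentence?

"it" takes "an animal" as antecedent — a donkey pronoun bound across the clause boundary.
Strong reading: for every (v,a) with examined(v,a), vaccinated(v,a).
Restrictor pairs: (V1,A1) ✓  (V1,A4) ✗  (V2,A1) ✓  (V2,A4) ✗  (V2,A6) ✗  (V3,A1) ✗  (V3,A4) ✗  (V3,A5) ✗  (V4,A3) ✓  (V4,A4) ✗  (V5,A2) ✗  (V5,A3) ✗  (V5,A6) ✗
Counterexamples (restrictor pairs failing the scope): 10.

10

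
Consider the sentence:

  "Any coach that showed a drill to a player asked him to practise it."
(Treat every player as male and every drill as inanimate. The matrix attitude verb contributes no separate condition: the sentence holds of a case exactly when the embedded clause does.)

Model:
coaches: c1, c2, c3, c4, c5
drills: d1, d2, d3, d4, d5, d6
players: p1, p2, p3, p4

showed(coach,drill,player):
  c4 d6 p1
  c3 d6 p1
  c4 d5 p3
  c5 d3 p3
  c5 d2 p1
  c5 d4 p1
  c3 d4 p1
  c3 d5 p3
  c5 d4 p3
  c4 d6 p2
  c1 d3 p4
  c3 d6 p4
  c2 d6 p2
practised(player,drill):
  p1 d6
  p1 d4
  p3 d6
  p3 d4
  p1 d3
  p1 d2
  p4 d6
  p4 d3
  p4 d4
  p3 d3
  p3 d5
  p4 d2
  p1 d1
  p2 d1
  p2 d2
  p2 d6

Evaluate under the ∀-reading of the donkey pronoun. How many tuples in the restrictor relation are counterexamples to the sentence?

0

"him" takes "a player" as antecedent and "it" takes "a drill"; both are donkey pronouns co-varying with the restrictor.
Strong reading: for every (c,d,p) with showed(c,d,p), practised(p,d).
Restrictor triples: (c1,d3,p4)→practised(p4,d3) ✓  (c2,d6,p2)→practised(p2,d6) ✓  (c3,d4,p1)→practised(p1,d4) ✓  (c3,d5,p3)→practised(p3,d5) ✓  (c3,d6,p1)→practised(p1,d6) ✓  (c3,d6,p4)→practised(p4,d6) ✓  (c4,d5,p3)→practised(p3,d5) ✓  (c4,d6,p1)→practised(p1,d6) ✓  (c4,d6,p2)→practised(p2,d6) ✓  (c5,d2,p1)→practised(p1,d2) ✓  (c5,d3,p3)→practised(p3,d3) ✓  (c5,d4,p1)→practised(p1,d4) ✓  (c5,d4,p3)→practised(p3,d4) ✓
Counterexamples (restrictor triples failing the scope): 0.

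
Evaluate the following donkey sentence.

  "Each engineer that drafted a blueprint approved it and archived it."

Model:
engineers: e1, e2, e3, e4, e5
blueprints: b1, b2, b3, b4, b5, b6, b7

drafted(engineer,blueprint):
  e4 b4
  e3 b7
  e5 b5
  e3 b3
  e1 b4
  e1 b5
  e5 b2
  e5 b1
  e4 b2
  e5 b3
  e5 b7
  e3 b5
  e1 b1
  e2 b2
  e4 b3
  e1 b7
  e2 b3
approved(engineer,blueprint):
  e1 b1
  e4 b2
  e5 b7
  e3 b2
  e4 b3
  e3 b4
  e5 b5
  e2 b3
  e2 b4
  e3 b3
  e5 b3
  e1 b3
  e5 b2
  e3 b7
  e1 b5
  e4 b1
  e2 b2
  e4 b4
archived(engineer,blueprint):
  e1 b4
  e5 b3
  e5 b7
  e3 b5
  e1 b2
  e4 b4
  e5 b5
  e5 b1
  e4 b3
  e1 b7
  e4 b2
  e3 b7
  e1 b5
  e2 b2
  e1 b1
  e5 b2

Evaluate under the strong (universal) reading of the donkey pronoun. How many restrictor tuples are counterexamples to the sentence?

6

"it" takes "a blueprint" as antecedent — a donkey pronoun bound across the clause boundary.
Strong reading: for every (e,b) with drafted(e,b), approved(e,b) ∧ archived(e,b).
Restrictor pairs: (e1,b1) ✓  (e1,b4) ✗  (e1,b5) ✓  (e1,b7) ✗  (e2,b2) ✓  (e2,b3) ✗  (e3,b3) ✗  (e3,b5) ✗  (e3,b7) ✓  (e4,b2) ✓  (e4,b3) ✓  (e4,b4) ✓  (e5,b1) ✗  (e5,b2) ✓  (e5,b3) ✓  (e5,b5) ✓  (e5,b7) ✓
Counterexamples (restrictor pairs failing the scope): 6.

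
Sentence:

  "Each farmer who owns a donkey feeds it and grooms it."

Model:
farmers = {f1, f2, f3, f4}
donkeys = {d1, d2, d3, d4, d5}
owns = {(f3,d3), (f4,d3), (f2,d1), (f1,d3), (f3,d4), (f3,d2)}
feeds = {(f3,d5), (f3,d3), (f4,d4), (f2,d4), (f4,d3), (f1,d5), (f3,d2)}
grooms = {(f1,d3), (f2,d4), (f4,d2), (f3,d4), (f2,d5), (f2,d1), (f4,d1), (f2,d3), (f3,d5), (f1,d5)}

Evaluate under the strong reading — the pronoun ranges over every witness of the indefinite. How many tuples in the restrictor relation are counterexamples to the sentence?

"it" takes "a donkey" as antecedent — a donkey pronoun bound across the clause boundary.
Strong reading: for every (f,d) with owns(f,d), feeds(f,d) ∧ grooms(f,d).
Restrictor pairs: (f1,d3) ✗  (f2,d1) ✗  (f3,d2) ✗  (f3,d3) ✗  (f3,d4) ✗  (f4,d3) ✗
Counterexamples (restrictor pairs failing the scope): 6.

6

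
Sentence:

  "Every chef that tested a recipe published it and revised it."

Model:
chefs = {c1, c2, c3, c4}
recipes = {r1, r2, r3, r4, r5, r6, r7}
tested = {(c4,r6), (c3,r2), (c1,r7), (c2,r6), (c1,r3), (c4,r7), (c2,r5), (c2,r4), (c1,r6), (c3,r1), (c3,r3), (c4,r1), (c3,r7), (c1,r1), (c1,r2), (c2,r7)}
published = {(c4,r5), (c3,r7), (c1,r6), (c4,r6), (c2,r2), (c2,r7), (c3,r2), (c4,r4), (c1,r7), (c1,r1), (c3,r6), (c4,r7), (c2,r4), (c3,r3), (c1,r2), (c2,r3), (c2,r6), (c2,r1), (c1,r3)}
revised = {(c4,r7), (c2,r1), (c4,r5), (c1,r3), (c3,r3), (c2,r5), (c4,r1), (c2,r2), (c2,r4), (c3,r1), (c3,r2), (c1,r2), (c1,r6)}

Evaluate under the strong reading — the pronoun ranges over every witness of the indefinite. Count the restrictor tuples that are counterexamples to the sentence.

9

"it" takes "a recipe" as antecedent — a donkey pronoun bound across the clause boundary.
Strong reading: for every (c,r) with tested(c,r), published(c,r) ∧ revised(c,r).
Restrictor pairs: (c1,r1) ✗  (c1,r2) ✓  (c1,r3) ✓  (c1,r6) ✓  (c1,r7) ✗  (c2,r4) ✓  (c2,r5) ✗  (c2,r6) ✗  (c2,r7) ✗  (c3,r1) ✗  (c3,r2) ✓  (c3,r3) ✓  (c3,r7) ✗  (c4,r1) ✗  (c4,r6) ✗  (c4,r7) ✓
Counterexamples (restrictor pairs failing the scope): 9.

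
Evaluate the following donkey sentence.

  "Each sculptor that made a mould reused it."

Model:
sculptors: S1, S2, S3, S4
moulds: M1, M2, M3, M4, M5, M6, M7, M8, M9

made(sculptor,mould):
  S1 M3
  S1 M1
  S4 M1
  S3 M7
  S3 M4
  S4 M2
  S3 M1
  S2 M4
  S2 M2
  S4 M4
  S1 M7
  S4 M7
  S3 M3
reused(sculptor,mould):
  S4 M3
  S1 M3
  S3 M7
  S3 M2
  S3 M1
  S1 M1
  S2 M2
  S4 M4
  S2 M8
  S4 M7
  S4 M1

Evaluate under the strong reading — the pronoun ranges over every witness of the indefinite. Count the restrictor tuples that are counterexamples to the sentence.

5

"it" takes "a mould" as antecedent — a donkey pronoun bound across the clause boundary.
Strong reading: for every (s,m) with made(s,m), reused(s,m).
Restrictor pairs: (S1,M1) ✓  (S1,M3) ✓  (S1,M7) ✗  (S2,M2) ✓  (S2,M4) ✗  (S3,M1) ✓  (S3,M3) ✗  (S3,M4) ✗  (S3,M7) ✓  (S4,M1) ✓  (S4,M2) ✗  (S4,M4) ✓  (S4,M7) ✓
Counterexamples (restrictor pairs failing the scope): 5.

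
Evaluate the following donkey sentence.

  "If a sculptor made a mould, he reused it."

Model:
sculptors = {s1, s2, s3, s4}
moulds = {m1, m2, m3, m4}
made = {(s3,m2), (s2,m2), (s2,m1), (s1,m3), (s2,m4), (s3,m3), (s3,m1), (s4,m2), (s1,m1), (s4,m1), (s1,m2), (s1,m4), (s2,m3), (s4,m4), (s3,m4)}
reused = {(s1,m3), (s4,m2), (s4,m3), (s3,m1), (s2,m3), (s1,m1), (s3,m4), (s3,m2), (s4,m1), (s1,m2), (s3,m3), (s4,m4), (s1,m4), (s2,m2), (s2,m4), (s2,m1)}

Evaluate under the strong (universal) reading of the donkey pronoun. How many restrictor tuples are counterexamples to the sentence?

0

"it" takes "a mould" as antecedent — a donkey pronoun bound across the clause boundary.
Strong reading: for every (s,m) with made(s,m), reused(s,m).
Restrictor pairs: (s1,m1) ✓  (s1,m2) ✓  (s1,m3) ✓  (s1,m4) ✓  (s2,m1) ✓  (s2,m2) ✓  (s2,m3) ✓  (s2,m4) ✓  (s3,m1) ✓  (s3,m2) ✓  (s3,m3) ✓  (s3,m4) ✓  (s4,m1) ✓  (s4,m2) ✓  (s4,m4) ✓
Counterexamples (restrictor pairs failing the scope): 0.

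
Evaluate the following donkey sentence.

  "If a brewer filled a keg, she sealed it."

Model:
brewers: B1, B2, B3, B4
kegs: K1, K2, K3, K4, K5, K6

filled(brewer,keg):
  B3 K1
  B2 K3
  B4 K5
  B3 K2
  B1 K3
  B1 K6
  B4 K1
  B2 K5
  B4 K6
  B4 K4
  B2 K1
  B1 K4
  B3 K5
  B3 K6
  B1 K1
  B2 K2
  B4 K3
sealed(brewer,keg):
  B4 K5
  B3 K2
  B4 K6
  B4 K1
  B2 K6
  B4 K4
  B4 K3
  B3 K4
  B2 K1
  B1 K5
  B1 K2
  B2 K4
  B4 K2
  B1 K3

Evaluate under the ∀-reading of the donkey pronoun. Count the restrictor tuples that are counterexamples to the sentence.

"it" takes "a keg" as antecedent — a donkey pronoun bound across the clause boundary.
Strong reading: for every (b,k) with filled(b,k), sealed(b,k).
Restrictor pairs: (B1,K1) ✗  (B1,K3) ✓  (B1,K4) ✗  (B1,K6) ✗  (B2,K1) ✓  (B2,K2) ✗  (B2,K3) ✗  (B2,K5) ✗  (B3,K1) ✗  (B3,K2) ✓  (B3,K5) ✗  (B3,K6) ✗  (B4,K1) ✓  (B4,K3) ✓  (B4,K4) ✓  (B4,K5) ✓  (B4,K6) ✓
Counterexamples (restrictor pairs failing the scope): 9.

9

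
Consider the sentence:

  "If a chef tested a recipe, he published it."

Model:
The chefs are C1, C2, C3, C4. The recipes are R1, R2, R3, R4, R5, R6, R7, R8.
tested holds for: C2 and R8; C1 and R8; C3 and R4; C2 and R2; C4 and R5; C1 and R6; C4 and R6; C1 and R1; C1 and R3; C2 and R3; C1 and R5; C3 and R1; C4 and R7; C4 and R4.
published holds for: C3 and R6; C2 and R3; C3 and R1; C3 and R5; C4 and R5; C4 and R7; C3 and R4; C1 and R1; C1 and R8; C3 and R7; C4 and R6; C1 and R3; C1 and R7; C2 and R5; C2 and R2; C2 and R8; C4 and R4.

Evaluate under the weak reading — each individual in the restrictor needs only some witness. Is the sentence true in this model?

"it" takes "a recipe" as antecedent — a donkey pronoun bound across the clause boundary.
Weak reading: every chef c with some tested-recipe has at least one tested-recipe r such that published(c,r).
Per chef: C1:✓  C2:✓  C3:✓  C4:✓
Every chef in the restrictor has a witness.

True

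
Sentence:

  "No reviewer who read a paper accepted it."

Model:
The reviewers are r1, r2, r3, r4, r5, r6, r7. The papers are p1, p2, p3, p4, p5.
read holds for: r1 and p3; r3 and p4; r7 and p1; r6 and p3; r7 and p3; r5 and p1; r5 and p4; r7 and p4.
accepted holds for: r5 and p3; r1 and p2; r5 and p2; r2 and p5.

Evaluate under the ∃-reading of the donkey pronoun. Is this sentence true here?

True

"it" takes "a paper" as antecedent — a donkey pronoun bound across the clause boundary.
Truth condition: for no (r,p) with read(r,p) does accepted(r,p) hold.
Restrictor pairs — does the scope hold? (r1,p3):fails  (r3,p4):fails  (r5,p1):fails  (r5,p4):fails  (r6,p3):fails  (r7,p1):fails  (r7,p3):fails  (r7,p4):fails
Scope holds for no restrictor pair, so the sentence is true.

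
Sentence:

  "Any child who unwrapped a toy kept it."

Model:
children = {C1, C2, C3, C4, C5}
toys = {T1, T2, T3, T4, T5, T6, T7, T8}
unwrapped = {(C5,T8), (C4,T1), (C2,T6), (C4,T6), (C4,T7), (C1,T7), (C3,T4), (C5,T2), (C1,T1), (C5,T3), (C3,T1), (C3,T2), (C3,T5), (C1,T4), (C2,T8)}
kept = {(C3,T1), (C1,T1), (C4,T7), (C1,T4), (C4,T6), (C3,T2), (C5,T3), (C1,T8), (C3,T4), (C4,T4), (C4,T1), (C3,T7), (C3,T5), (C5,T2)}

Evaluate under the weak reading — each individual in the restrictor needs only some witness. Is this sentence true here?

"it" takes "a toy" as antecedent — a donkey pronoun bound across the clause boundary.
Weak reading: every child c with some unwrapped-toy has at least one unwrapped-toy t such that kept(c,t).
Per child: C1:✓  C2:✗  C3:✓  C4:✓  C5:✓
C2 has no witness among its unwrapped-toys.

False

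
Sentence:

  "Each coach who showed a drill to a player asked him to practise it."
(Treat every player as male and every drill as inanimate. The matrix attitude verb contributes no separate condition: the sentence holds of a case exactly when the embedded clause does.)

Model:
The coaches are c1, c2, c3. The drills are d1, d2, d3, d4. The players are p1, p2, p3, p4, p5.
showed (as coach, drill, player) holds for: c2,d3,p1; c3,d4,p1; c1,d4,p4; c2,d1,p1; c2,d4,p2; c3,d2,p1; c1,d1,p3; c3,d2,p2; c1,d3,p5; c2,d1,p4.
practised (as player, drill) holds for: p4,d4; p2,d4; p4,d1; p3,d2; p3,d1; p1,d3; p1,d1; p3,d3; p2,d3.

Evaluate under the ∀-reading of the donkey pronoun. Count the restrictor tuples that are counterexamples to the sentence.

"him" takes "a player" as antecedent and "it" takes "a drill"; both are donkey pronouns co-varying with the restrictor.
Strong reading: for every (c,d,p) with showed(c,d,p), practised(p,d).
Restrictor triples: (c1,d1,p3)→practised(p3,d1) ✓  (c1,d3,p5)→practised(p5,d3) ✗  (c1,d4,p4)→practised(p4,d4) ✓  (c2,d1,p1)→practised(p1,d1) ✓  (c2,d1,p4)→practised(p4,d1) ✓  (c2,d3,p1)→practised(p1,d3) ✓  (c2,d4,p2)→practised(p2,d4) ✓  (c3,d2,p1)→practised(p1,d2) ✗  (c3,d2,p2)→practised(p2,d2) ✗  (c3,d4,p1)→practised(p1,d4) ✗
Counterexamples (restrictor triples failing the scope): 4.

4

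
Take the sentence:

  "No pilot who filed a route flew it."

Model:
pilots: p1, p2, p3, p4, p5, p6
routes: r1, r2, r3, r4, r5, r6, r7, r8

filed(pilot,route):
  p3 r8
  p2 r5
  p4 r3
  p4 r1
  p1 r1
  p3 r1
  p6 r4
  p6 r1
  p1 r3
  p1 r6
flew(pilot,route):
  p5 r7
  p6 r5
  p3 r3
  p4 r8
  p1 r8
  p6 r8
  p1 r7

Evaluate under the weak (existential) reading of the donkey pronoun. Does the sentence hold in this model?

True

"it" takes "a route" as antecedent — a donkey pronoun bound across the clause boundary.
Truth condition: for no (p,r) with filed(p,r) does flew(p,r) hold.
Restrictor pairs — does the scope hold? (p1,r1):fails  (p1,r3):fails  (p1,r6):fails  (p2,r5):fails  (p3,r1):fails  (p3,r8):fails  (p4,r1):fails  (p4,r3):fails  (p6,r1):fails  (p6,r4):fails
Scope holds for no restrictor pair, so the sentence is true.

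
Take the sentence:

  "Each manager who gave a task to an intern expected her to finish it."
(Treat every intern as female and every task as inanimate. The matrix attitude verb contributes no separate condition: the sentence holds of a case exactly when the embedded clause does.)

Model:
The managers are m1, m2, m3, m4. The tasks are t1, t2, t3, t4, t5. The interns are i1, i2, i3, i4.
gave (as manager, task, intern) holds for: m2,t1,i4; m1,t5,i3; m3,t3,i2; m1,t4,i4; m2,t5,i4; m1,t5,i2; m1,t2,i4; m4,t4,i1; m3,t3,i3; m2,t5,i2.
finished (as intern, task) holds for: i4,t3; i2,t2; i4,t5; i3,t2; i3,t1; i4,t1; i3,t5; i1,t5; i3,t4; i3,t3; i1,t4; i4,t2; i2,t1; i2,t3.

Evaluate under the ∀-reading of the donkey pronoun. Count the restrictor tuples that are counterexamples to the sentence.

"her" takes "an intern" as antecedent and "it" takes "a task"; both are donkey pronouns co-varying with the restrictor.
Strong reading: for every (m,t,i) with gave(m,t,i), finished(i,t).
Restrictor triples: (m1,t2,i4)→finished(i4,t2) ✓  (m1,t4,i4)→finished(i4,t4) ✗  (m1,t5,i2)→finished(i2,t5) ✗  (m1,t5,i3)→finished(i3,t5) ✓  (m2,t1,i4)→finished(i4,t1) ✓  (m2,t5,i2)→finished(i2,t5) ✗  (m2,t5,i4)→finished(i4,t5) ✓  (m3,t3,i2)→finished(i2,t3) ✓  (m3,t3,i3)→finished(i3,t3) ✓  (m4,t4,i1)→finished(i1,t4) ✓
Counterexamples (restrictor triples failing the scope): 3.

3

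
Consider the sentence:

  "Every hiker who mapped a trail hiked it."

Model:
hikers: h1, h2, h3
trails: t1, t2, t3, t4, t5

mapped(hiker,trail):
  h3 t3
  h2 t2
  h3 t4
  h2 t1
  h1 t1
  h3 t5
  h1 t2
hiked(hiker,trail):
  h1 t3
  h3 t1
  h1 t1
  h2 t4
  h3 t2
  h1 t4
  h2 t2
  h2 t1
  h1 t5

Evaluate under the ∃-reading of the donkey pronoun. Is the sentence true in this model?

"it" takes "a trail" as antecedent — a donkey pronoun bound across the clause boundary.
Weak reading: every hiker h with some mapped-trail has at least one mapped-trail t such that hiked(h,t).
Per hiker: h1:✓  h2:✓  h3:✗
h3 has no witness among its mapped-trails.

False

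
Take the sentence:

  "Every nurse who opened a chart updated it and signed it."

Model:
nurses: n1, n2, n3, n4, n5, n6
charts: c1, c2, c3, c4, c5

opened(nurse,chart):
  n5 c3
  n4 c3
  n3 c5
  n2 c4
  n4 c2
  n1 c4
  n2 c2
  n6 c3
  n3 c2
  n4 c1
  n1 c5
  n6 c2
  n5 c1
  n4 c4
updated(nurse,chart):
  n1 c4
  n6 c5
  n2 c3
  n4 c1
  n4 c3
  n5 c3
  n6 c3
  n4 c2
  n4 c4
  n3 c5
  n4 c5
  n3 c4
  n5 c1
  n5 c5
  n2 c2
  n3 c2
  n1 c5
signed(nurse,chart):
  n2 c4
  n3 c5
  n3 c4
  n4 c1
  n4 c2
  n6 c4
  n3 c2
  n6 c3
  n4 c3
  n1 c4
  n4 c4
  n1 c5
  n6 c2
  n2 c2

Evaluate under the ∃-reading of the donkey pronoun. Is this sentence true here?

"it" takes "a chart" as antecedent — a donkey pronoun bound across the clause boundary.
Weak reading: every nurse n with some opened-chart has at least one opened-chart c such that updated(n,c) ∧ signed(n,c).
Per nurse: n1:✓  n2:✓  n3:✓  n4:✓  n5:✗  n6:✓
n5 has no witness among its opened-charts.

False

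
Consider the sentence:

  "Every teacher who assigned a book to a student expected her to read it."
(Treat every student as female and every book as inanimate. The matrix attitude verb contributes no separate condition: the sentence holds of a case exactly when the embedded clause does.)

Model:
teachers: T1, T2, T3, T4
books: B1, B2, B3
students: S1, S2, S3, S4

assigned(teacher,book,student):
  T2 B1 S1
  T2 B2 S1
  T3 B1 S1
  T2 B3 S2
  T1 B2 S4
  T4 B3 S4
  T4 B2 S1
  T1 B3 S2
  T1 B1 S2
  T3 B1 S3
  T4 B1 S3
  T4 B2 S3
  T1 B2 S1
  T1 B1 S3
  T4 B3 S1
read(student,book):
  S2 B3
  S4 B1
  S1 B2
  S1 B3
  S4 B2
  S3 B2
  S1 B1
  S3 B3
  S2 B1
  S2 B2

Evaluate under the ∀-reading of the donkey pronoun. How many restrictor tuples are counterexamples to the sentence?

4

"her" takes "a student" as antecedent and "it" takes "a book"; both are donkey pronouns co-varying with the restrictor.
Strong reading: for every (t,b,s) with assigned(t,b,s), read(s,b).
Restrictor triples: (T1,B1,S2)→read(S2,B1) ✓  (T1,B1,S3)→read(S3,B1) ✗  (T1,B2,S1)→read(S1,B2) ✓  (T1,B2,S4)→read(S4,B2) ✓  (T1,B3,S2)→read(S2,B3) ✓  (T2,B1,S1)→read(S1,B1) ✓  (T2,B2,S1)→read(S1,B2) ✓  (T2,B3,S2)→read(S2,B3) ✓  (T3,B1,S1)→read(S1,B1) ✓  (T3,B1,S3)→read(S3,B1) ✗  (T4,B1,S3)→read(S3,B1) ✗  (T4,B2,S1)→read(S1,B2) ✓  (T4,B2,S3)→read(S3,B2) ✓  (T4,B3,S1)→read(S1,B3) ✓  (T4,B3,S4)→read(S4,B3) ✗
Counterexamples (restrictor triples failing the scope): 4.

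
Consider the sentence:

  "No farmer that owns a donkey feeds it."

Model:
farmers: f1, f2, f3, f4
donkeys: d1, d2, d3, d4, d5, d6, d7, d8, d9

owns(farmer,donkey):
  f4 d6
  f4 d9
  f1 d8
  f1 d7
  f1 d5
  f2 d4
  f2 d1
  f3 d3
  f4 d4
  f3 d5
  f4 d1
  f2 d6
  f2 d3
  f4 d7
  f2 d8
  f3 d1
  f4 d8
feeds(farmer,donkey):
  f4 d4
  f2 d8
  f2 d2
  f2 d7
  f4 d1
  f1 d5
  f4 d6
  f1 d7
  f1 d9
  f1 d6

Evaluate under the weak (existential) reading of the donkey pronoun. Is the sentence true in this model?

False

"it" takes "a donkey" as antecedent — a donkey pronoun bound across the clause boundary.
Truth condition: for no (f,d) with owns(f,d) does feeds(f,d) hold.
Restrictor pairs — does the scope hold? (f1,d5):holds  (f1,d7):holds  (f1,d8):fails  (f2,d1):fails  (f2,d3):fails  (f2,d4):fails  (f2,d6):fails  (f2,d8):holds  (f3,d1):fails  (f3,d3):fails  (f3,d5):fails  (f4,d1):holds  (f4,d4):holds  (f4,d6):holds  (f4,d7):fails  (f4,d8):fails  (f4,d9):fails
Scope holds for 6 pair(s), so the sentence is false.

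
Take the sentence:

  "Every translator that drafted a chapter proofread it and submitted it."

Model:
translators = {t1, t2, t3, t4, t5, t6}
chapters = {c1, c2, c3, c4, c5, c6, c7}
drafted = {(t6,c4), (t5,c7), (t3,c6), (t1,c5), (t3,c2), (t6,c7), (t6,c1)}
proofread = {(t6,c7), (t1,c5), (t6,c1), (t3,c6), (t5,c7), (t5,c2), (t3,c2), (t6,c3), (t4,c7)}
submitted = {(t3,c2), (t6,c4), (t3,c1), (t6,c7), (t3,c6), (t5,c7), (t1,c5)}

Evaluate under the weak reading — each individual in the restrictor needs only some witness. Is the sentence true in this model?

True

"it" takes "a chapter" as antecedent — a donkey pronoun bound across the clause boundary.
Weak reading: every translator t with some drafted-chapter has at least one drafted-chapter c such that proofread(t,c) ∧ submitted(t,c).
Per translator: t1:✓  t3:✓  t5:✓  t6:✓
Every translator in the restrictor has a witness.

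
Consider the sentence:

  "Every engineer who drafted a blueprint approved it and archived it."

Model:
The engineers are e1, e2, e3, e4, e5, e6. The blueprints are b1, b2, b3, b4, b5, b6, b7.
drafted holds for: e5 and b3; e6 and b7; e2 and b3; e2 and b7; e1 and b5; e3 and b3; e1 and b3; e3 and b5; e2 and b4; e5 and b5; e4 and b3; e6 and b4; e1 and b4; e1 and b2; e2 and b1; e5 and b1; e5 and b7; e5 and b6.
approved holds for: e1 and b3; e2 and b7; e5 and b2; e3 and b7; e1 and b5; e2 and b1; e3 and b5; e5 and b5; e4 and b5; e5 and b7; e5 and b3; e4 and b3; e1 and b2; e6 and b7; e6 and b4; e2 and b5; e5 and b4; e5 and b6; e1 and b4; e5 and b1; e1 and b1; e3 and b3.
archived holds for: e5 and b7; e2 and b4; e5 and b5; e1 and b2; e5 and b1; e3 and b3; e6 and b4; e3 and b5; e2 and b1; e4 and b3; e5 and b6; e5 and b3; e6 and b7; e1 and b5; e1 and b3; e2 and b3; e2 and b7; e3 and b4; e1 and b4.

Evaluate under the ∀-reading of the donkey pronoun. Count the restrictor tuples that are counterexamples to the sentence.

2

"it" takes "a blueprint" as antecedent — a donkey pronoun bound across the clause boundary.
Strong reading: for every (e,b) with drafted(e,b), approved(e,b) ∧ archived(e,b).
Restrictor pairs: (e1,b2) ✓  (e1,b3) ✓  (e1,b4) ✓  (e1,b5) ✓  (e2,b1) ✓  (e2,b3) ✗  (e2,b4) ✗  (e2,b7) ✓  (e3,b3) ✓  (e3,b5) ✓  (e4,b3) ✓  (e5,b1) ✓  (e5,b3) ✓  (e5,b5) ✓  (e5,b6) ✓  (e5,b7) ✓  (e6,b4) ✓  (e6,b7) ✓
Counterexamples (restrictor pairs failing the scope): 2.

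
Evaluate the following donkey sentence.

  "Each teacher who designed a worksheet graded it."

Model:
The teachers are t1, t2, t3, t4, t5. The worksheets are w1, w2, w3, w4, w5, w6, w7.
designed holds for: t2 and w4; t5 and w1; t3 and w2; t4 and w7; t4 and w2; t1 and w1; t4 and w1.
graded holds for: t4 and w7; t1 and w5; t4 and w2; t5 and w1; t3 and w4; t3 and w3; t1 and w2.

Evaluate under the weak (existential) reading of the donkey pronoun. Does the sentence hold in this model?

False

"it" takes "a worksheet" as antecedent — a donkey pronoun bound across the clause boundary.
Weak reading: every teacher t with some designed-worksheet has at least one designed-worksheet w such that graded(t,w).
Per teacher: t1:✗  t2:✗  t3:✗  t4:✓  t5:✓
t1 has no witness among its designed-worksheets.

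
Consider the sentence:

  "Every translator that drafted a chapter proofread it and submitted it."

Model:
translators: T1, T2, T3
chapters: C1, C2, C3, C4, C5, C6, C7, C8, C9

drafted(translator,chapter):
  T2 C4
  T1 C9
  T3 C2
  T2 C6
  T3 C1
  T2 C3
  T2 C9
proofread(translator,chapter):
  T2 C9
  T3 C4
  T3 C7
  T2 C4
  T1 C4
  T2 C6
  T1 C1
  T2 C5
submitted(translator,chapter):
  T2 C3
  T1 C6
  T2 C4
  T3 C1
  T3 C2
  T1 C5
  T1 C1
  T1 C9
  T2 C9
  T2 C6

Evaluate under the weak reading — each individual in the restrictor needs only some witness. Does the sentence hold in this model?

"it" takes "a chapter" as antecedent — a donkey pronoun bound across the clause boundary.
Weak reading: every translator t with some drafted-chapter has at least one drafted-chapter c such that proofread(t,c) ∧ submitted(t,c).
Per translator: T1:✗  T2:✓  T3:✗
T1 has no witness among its drafted-chapters.

False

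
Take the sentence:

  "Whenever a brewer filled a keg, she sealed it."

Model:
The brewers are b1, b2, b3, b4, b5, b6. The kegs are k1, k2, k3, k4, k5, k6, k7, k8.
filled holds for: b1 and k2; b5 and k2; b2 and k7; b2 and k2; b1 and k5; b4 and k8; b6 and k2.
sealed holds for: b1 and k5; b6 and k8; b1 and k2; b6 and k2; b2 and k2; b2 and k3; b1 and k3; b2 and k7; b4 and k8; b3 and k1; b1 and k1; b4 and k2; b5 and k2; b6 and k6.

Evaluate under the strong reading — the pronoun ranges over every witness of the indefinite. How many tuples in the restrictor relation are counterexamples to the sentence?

"it" takes "a keg" as antecedent — a donkey pronoun bound across the clause boundary.
Strong reading: for every (b,k) with filled(b,k), sealed(b,k).
Restrictor pairs: (b1,k2) ✓  (b1,k5) ✓  (b2,k2) ✓  (b2,k7) ✓  (b4,k8) ✓  (b5,k2) ✓  (b6,k2) ✓
Counterexamples (restrictor pairs failing the scope): 0.

0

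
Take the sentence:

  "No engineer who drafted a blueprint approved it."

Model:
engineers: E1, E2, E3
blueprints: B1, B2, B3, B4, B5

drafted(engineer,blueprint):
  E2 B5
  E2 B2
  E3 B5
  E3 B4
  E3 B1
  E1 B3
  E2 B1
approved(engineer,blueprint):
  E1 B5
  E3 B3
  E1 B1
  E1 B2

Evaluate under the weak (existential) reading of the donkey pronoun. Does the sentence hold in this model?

True

"it" takes "a blueprint" as antecedent — a donkey pronoun bound across the clause boundary.
Truth condition: for no (e,b) with drafted(e,b) does approved(e,b) hold.
Restrictor pairs — does the scope hold? (E1,B3):fails  (E2,B1):fails  (E2,B2):fails  (E2,B5):fails  (E3,B1):fails  (E3,B4):fails  (E3,B5):fails
Scope holds for no restrictor pair, so the sentence is true.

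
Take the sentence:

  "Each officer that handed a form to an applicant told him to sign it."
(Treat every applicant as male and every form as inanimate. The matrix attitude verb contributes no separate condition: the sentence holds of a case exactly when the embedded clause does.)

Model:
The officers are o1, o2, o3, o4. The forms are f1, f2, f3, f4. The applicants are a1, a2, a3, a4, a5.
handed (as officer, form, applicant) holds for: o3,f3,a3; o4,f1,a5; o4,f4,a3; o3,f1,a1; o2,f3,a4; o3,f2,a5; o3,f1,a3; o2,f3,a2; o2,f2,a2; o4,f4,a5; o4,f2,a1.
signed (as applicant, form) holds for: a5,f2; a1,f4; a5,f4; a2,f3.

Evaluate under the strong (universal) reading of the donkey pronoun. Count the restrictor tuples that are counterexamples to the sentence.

"him" takes "an applicant" as antecedent and "it" takes "a form"; both are donkey pronouns co-varying with the restrictor.
Strong reading: for every (o,f,a) with handed(o,f,a), signed(a,f).
Restrictor triples: (o2,f2,a2)→signed(a2,f2) ✗  (o2,f3,a2)→signed(a2,f3) ✓  (o2,f3,a4)→signed(a4,f3) ✗  (o3,f1,a1)→signed(a1,f1) ✗  (o3,f1,a3)→signed(a3,f1) ✗  (o3,f2,a5)→signed(a5,f2) ✓  (o3,f3,a3)→signed(a3,f3) ✗  (o4,f1,a5)→signed(a5,f1) ✗  (o4,f2,a1)→signed(a1,f2) ✗  (o4,f4,a3)→signed(a3,f4) ✗  (o4,f4,a5)→signed(a5,f4) ✓
Counterexamples (restrictor triples failing the scope): 8.

8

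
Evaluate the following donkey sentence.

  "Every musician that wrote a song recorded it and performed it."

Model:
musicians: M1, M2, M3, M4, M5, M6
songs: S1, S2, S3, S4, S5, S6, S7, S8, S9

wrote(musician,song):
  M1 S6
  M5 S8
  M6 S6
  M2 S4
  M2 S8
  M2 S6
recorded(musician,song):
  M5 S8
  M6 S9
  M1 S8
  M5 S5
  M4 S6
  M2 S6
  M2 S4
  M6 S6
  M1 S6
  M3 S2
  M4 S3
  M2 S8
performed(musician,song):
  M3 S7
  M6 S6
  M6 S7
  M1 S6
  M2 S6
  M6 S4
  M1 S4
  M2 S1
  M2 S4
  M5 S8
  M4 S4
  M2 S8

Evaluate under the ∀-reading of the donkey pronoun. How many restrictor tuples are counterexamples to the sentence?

"it" takes "a song" as antecedent — a donkey pronoun bound across the clause boundary.
Strong reading: for every (m,s) with wrote(m,s), recorded(m,s) ∧ performed(m,s).
Restrictor pairs: (M1,S6) ✓  (M2,S4) ✓  (M2,S6) ✓  (M2,S8) ✓  (M5,S8) ✓  (M6,S6) ✓
Counterexamples (restrictor pairs failing the scope): 0.

0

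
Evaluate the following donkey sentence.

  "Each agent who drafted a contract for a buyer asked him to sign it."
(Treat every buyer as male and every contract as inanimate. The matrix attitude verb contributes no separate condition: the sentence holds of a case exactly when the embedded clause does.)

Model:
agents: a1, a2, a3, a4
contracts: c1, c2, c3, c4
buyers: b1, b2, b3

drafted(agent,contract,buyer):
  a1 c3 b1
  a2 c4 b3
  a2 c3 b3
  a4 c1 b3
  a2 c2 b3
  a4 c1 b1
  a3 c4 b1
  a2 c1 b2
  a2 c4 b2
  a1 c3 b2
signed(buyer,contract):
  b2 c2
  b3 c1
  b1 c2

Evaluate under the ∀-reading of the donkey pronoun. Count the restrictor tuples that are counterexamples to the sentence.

9

"him" takes "a buyer" as antecedent and "it" takes "a contract"; both are donkey pronouns co-varying with the restrictor.
Strong reading: for every (a,c,b) with drafted(a,c,b), signed(b,c).
Restrictor triples: (a1,c3,b1)→signed(b1,c3) ✗  (a1,c3,b2)→signed(b2,c3) ✗  (a2,c1,b2)→signed(b2,c1) ✗  (a2,c2,b3)→signed(b3,c2) ✗  (a2,c3,b3)→signed(b3,c3) ✗  (a2,c4,b2)→signed(b2,c4) ✗  (a2,c4,b3)→signed(b3,c4) ✗  (a3,c4,b1)→signed(b1,c4) ✗  (a4,c1,b1)→signed(b1,c1) ✗  (a4,c1,b3)→signed(b3,c1) ✓
Counterexamples (restrictor triples failing the scope): 9.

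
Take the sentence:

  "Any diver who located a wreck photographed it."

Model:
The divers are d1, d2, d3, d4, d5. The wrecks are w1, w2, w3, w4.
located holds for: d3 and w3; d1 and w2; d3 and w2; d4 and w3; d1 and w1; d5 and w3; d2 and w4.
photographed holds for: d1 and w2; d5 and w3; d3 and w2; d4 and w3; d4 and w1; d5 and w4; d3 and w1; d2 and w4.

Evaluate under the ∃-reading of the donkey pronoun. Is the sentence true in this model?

True

"it" takes "a wreck" as antecedent — a donkey pronoun bound across the clause boundary.
Weak reading: every diver d with some located-wreck has at least one located-wreck w such that photographed(d,w).
Per diver: d1:✓  d2:✓  d3:✓  d4:✓  d5:✓
Every diver in the restrictor has a witness.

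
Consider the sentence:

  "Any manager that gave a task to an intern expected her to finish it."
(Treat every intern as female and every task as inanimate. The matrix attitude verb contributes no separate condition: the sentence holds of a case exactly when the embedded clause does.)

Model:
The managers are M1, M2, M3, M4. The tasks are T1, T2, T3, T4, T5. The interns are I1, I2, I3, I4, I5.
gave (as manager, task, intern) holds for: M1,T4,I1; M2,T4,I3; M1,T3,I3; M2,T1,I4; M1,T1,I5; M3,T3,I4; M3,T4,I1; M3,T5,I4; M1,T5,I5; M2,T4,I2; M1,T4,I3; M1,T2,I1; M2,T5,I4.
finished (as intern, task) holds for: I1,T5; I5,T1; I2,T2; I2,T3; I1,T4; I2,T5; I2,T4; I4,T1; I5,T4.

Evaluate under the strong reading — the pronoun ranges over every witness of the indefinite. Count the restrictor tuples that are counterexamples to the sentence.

8

"her" takes "an intern" as antecedent and "it" takes "a task"; both are donkey pronouns co-varying with the restrictor.
Strong reading: for every (m,t,i) with gave(m,t,i), finished(i,t).
Restrictor triples: (M1,T1,I5)→finished(I5,T1) ✓  (M1,T2,I1)→finished(I1,T2) ✗  (M1,T3,I3)→finished(I3,T3) ✗  (M1,T4,I1)→finished(I1,T4) ✓  (M1,T4,I3)→finished(I3,T4) ✗  (M1,T5,I5)→finished(I5,T5) ✗  (M2,T1,I4)→finished(I4,T1) ✓  (M2,T4,I2)→finished(I2,T4) ✓  (M2,T4,I3)→finished(I3,T4) ✗  (M2,T5,I4)→finished(I4,T5) ✗  (M3,T3,I4)→finished(I4,T3) ✗  (M3,T4,I1)→finished(I1,T4) ✓  (M3,T5,I4)→finished(I4,T5) ✗
Counterexamples (restrictor triples failing the scope): 8.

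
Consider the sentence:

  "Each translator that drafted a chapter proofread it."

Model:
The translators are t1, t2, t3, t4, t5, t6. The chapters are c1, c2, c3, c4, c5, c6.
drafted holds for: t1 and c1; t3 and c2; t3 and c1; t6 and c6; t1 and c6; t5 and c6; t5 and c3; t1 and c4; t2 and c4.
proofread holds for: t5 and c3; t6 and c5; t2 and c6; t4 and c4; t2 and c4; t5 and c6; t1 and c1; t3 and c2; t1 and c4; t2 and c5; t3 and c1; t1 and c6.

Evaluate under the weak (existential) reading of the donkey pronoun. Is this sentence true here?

False

"it" takes "a chapter" as antecedent — a donkey pronoun bound across the clause boundary.
Weak reading: every translator t with some drafted-chapter has at least one drafted-chapter c such that proofread(t,c).
Per translator: t1:✓  t2:✓  t3:✓  t5:✓  t6:✗
t6 has no witness among its drafted-chapters.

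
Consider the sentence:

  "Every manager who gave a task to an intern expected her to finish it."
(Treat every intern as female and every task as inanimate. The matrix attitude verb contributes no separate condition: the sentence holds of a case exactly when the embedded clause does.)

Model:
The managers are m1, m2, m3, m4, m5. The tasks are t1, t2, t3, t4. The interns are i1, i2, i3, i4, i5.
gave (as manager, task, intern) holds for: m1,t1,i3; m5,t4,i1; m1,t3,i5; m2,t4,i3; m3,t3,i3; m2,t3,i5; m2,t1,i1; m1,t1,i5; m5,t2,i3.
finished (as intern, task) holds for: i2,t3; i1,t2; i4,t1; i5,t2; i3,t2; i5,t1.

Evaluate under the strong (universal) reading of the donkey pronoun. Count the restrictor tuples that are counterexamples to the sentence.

7

"her" takes "an intern" as antecedent and "it" takes "a task"; both are donkey pronouns co-varying with the restrictor.
Strong reading: for every (m,t,i) with gave(m,t,i), finished(i,t).
Restrictor triples: (m1,t1,i3)→finished(i3,t1) ✗  (m1,t1,i5)→finished(i5,t1) ✓  (m1,t3,i5)→finished(i5,t3) ✗  (m2,t1,i1)→finished(i1,t1) ✗  (m2,t3,i5)→finished(i5,t3) ✗  (m2,t4,i3)→finished(i3,t4) ✗  (m3,t3,i3)→finished(i3,t3) ✗  (m5,t2,i3)→finished(i3,t2) ✓  (m5,t4,i1)→finished(i1,t4) ✗
Counterexamples (restrictor triples failing the scope): 7.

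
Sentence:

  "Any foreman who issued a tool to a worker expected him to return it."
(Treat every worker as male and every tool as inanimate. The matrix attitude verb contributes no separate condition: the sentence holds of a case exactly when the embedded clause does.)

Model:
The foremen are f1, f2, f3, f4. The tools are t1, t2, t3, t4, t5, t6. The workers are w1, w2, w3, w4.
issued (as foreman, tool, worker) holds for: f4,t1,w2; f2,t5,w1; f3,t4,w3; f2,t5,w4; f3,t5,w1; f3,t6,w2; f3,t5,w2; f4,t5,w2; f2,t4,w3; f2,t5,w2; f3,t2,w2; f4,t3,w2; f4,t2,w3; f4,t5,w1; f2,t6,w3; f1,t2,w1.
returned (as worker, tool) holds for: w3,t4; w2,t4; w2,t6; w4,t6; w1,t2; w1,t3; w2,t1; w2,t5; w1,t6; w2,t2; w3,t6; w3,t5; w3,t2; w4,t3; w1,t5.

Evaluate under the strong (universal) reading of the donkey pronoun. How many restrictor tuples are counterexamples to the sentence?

"him" takes "a worker" as antecedent and "it" takes "a tool"; both are donkey pronouns co-varying with the restrictor.
Strong reading: for every (f,t,w) with issued(f,t,w), returned(w,t).
Restrictor triples: (f1,t2,w1)→returned(w1,t2) ✓  (f2,t4,w3)→returned(w3,t4) ✓  (f2,t5,w1)→returned(w1,t5) ✓  (f2,t5,w2)→returned(w2,t5) ✓  (f2,t5,w4)→returned(w4,t5) ✗  (f2,t6,w3)→returned(w3,t6) ✓  (f3,t2,w2)→returned(w2,t2) ✓  (f3,t4,w3)→returned(w3,t4) ✓  (f3,t5,w1)→returned(w1,t5) ✓  (f3,t5,w2)→returned(w2,t5) ✓  (f3,t6,w2)→returned(w2,t6) ✓  (f4,t1,w2)→returned(w2,t1) ✓  (f4,t2,w3)→returned(w3,t2) ✓  (f4,t3,w2)→returned(w2,t3) ✗  (f4,t5,w1)→returned(w1,t5) ✓  (f4,t5,w2)→returned(w2,t5) ✓
Counterexamples (restrictor triples failing the scope): 2.

2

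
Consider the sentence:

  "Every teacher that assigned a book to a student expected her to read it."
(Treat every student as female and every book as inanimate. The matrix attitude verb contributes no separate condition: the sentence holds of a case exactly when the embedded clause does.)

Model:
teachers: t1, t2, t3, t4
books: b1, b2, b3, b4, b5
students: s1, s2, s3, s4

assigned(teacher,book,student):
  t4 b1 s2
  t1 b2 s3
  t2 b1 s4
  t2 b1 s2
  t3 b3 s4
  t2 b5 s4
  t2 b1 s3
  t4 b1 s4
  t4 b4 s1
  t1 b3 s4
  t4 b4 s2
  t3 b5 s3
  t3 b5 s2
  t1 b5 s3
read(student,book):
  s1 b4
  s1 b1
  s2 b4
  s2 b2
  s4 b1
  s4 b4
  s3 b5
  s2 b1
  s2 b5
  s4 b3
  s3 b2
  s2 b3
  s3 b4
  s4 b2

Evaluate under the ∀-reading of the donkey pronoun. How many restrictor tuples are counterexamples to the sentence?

2

"her" takes "a student" as antecedent and "it" takes "a book"; both are donkey pronouns co-varying with the restrictor.
Strong reading: for every (t,b,s) with assigned(t,b,s), read(s,b).
Restrictor triples: (t1,b2,s3)→read(s3,b2) ✓  (t1,b3,s4)→read(s4,b3) ✓  (t1,b5,s3)→read(s3,b5) ✓  (t2,b1,s2)→read(s2,b1) ✓  (t2,b1,s3)→read(s3,b1) ✗  (t2,b1,s4)→read(s4,b1) ✓  (t2,b5,s4)→read(s4,b5) ✗  (t3,b3,s4)→read(s4,b3) ✓  (t3,b5,s2)→read(s2,b5) ✓  (t3,b5,s3)→read(s3,b5) ✓  (t4,b1,s2)→read(s2,b1) ✓  (t4,b1,s4)→read(s4,b1) ✓  (t4,b4,s1)→read(s1,b4) ✓  (t4,b4,s2)→read(s2,b4) ✓
Counterexamples (restrictor triples failing the scope): 2.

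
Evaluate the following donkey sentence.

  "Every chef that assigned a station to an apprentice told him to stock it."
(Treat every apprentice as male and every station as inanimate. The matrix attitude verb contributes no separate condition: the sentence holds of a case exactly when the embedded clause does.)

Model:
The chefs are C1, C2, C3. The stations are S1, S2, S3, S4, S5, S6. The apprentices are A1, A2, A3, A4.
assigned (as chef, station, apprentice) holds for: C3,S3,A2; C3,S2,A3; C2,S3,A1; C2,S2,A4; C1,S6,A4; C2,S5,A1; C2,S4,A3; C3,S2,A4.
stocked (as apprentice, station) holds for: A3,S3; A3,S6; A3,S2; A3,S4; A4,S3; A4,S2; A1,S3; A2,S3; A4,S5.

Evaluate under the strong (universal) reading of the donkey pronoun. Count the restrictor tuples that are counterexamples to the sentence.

2

"him" takes "an apprentice" as antecedent and "it" takes "a station"; both are donkey pronouns co-varying with the restrictor.
Strong reading: for every (c,s,a) with assigned(c,s,a), stocked(a,s).
Restrictor triples: (C1,S6,A4)→stocked(A4,S6) ✗  (C2,S2,A4)→stocked(A4,S2) ✓  (C2,S3,A1)→stocked(A1,S3) ✓  (C2,S4,A3)→stocked(A3,S4) ✓  (C2,S5,A1)→stocked(A1,S5) ✗  (C3,S2,A3)→stocked(A3,S2) ✓  (C3,S2,A4)→stocked(A4,S2) ✓  (C3,S3,A2)→stocked(A2,S3) ✓
Counterexamples (restrictor triples failing the scope): 2.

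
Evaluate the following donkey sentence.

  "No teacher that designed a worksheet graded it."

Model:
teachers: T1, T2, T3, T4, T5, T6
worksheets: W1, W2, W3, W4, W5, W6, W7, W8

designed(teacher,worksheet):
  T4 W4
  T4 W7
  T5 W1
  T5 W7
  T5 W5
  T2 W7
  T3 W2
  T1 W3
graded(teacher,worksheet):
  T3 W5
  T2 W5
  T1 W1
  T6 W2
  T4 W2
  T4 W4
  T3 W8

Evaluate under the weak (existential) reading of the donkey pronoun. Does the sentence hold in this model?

False

"it" takes "a worksheet" as antecedent — a donkey pronoun bound across the clause boundary.
Truth condition: for no (t,w) with designed(t,w) does graded(t,w) hold.
Restrictor pairs — does the scope hold? (T1,W3):fails  (T2,W7):fails  (T3,W2):fails  (T4,W4):holds  (T4,W7):fails  (T5,W1):fails  (T5,W5):fails  (T5,W7):fails
Scope holds for 1 pair(s), so the sentence is false.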